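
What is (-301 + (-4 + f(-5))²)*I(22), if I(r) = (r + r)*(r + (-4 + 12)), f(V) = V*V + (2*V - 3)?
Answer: -312840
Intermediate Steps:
f(V) = -3 + V² + 2*V (f(V) = V² + (-3 + 2*V) = -3 + V² + 2*V)
I(r) = 2*r*(8 + r) (I(r) = (2*r)*(r + 8) = (2*r)*(8 + r) = 2*r*(8 + r))
(-301 + (-4 + f(-5))²)*I(22) = (-301 + (-4 + (-3 + (-5)² + 2*(-5)))²)*(2*22*(8 + 22)) = (-301 + (-4 + (-3 + 25 - 10))²)*(2*22*30) = (-301 + (-4 + 12)²)*1320 = (-301 + 8²)*1320 = (-301 + 64)*1320 = -237*1320 = -312840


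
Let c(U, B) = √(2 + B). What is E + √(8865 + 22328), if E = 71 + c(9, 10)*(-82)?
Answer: 71 + √31193 - 164*√3 ≈ -36.441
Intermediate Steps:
E = 71 - 164*√3 (E = 71 + √(2 + 10)*(-82) = 71 + √12*(-82) = 71 + (2*√3)*(-82) = 71 - 164*√3 ≈ -213.06)
E + √(8865 + 22328) = (71 - 164*√3) + √(8865 + 22328) = (71 - 164*√3) + √31193 = 71 + √31193 - 164*√3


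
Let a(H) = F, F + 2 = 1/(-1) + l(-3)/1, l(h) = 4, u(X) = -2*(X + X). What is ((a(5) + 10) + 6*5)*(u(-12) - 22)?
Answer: 1066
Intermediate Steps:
u(X) = -4*X
F = 1 (F = -2 + (1/(-1) + 4/1) = -2 + (1*(-1) + 4*1) = -2 + (-1 + 4) = -2 + 3 = 1)
a(H) = 1
((a(5) + 10) + 6*5)*(u(-12) - 22) = ((1 + 10) + 6*5)*(-4*(-12) - 22) = (11 + 30)*(48 - 22) = 41*26 = 1066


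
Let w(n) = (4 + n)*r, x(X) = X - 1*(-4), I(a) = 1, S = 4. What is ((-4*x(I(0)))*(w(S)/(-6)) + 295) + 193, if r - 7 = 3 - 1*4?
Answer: 648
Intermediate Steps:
r = 6 (r = 7 + (3 - 1*4) = 7 + (3 - 4) = 7 - 1 = 6)
x(X) = 4 + X (x(X) = X + 4 = 4 + X)
w(n) = 24 + 6*n (w(n) = (4 + n)*6 = 24 + 6*n)
((-4*x(I(0)))*(w(S)/(-6)) + 295) + 193 = ((-4*(4 + 1))*((24 + 6*4)/(-6)) + 295) + 193 = ((-4*5)*((24 + 24)*(-1/6)) + 295) + 193 = (-960*(-1)/6 + 295) + 193 = (-20*(-8) + 295) + 193 = (160 + 295) + 193 = 455 + 193 = 648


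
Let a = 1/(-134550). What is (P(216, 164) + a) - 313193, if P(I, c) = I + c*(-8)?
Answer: -42287584951/134550 ≈ -3.1429e+5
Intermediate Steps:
a = -1/134550 ≈ -7.4322e-6
P(I, c) = I - 8*c
(P(216, 164) + a) - 313193 = ((216 - 8*164) - 1/134550) - 313193 = ((216 - 1312) - 1/134550) - 313193 = (-1096 - 1/134550) - 313193 = -147466801/134550 - 313193 = -42287584951/134550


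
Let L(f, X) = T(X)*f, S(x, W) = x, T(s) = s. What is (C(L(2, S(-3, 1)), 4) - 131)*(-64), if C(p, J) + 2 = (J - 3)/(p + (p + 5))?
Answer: 59648/7 ≈ 8521.1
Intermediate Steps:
L(f, X) = X*f
C(p, J) = -2 + (-3 + J)/(5 + 2*p) (C(p, J) = -2 + (J - 3)/(p + (p + 5)) = -2 + (-3 + J)/(p + (5 + p)) = -2 + (-3 + J)/(5 + 2*p))
(C(L(2, S(-3, 1)), 4) - 131)*(-64) = ((-13 + 4 - (-12)*2)/(5 + 2*(-3*2)) - 131)*(-64) = ((-13 + 4 - 4*(-6))/(5 + 2*(-6)) - 131)*(-64) = ((-13 + 4 + 24)/(5 - 12) - 131)*(-64) = (15/(-7) - 131)*(-64) = (-⅐*15 - 131)*(-64) = (-15/7 - 131)*(-64) = -932/7*(-64) = 59648/7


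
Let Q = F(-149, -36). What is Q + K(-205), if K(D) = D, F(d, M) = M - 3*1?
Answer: -244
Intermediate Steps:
F(d, M) = -3 + M (F(d, M) = M - 3 = -3 + M)
Q = -39 (Q = -3 - 36 = -39)
Q + K(-205) = -39 - 205 = -244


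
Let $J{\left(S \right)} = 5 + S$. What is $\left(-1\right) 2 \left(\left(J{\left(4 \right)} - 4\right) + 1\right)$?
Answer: $-12$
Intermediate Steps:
$\left(-1\right) 2 \left(\left(J{\left(4 \right)} - 4\right) + 1\right) = \left(-1\right) 2 \left(\left(\left(5 + 4\right) - 4\right) + 1\right) = - 2 \left(\left(9 - 4\right) + 1\right) = - 2 \left(5 + 1\right) = \left(-2\right) 6 = -12$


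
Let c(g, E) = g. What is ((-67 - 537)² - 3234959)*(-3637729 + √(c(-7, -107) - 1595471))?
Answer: 10440802425247 - 2870143*I*√1595478 ≈ 1.0441e+13 - 3.6253e+9*I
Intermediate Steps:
((-67 - 537)² - 3234959)*(-3637729 + √(c(-7, -107) - 1595471)) = ((-67 - 537)² - 3234959)*(-3637729 + √(-7 - 1595471)) = ((-604)² - 3234959)*(-3637729 + √(-1595478)) = (364816 - 3234959)*(-3637729 + I*√1595478) = -2870143*(-3637729 + I*√1595478) = 10440802425247 - 2870143*I*√1595478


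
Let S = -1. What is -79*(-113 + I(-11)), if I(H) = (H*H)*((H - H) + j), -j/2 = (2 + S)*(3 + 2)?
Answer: 104517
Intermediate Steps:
j = -10 (j = -2*(2 - 1)*(3 + 2) = -2*5 = -10)
I(H) = -10*H**2 (I(H) = (H*H)*((H - H) - 10) = H**2*(0 - 10) = H**2*(-10) = -10*H**2)
-79*(-113 + I(-11)) = -79*(-113 - 10*(-11)**2) = -79*(-113 - 10*121) = -79*(-113 - 1210) = -79*(-1323) = 104517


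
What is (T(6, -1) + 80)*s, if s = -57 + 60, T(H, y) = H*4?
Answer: 312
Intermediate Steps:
T(H, y) = 4*H
s = 3
(T(6, -1) + 80)*s = (4*6 + 80)*3 = (24 + 80)*3 = 104*3 = 312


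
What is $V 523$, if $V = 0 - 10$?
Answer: $-5230$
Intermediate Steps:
$V = -10$ ($V = 0 - 10 = -10$)
$V 523 = \left(-10\right) 523 = -5230$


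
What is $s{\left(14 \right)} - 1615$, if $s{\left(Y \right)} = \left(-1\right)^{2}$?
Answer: $-1614$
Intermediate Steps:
$s{\left(Y \right)} = 1$
$s{\left(14 \right)} - 1615 = 1 - 1615 = -1614$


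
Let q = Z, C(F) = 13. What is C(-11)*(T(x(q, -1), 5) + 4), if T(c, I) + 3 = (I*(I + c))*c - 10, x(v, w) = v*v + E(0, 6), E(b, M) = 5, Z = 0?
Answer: 3133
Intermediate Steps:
q = 0
x(v, w) = 5 + v² (x(v, w) = v*v + 5 = v² + 5 = 5 + v²)
T(c, I) = -13 + I*c*(I + c) (T(c, I) = -3 + ((I*(I + c))*c - 10) = -3 + (I*c*(I + c) - 10) = -3 + (-10 + I*c*(I + c)) = -13 + I*c*(I + c))
C(-11)*(T(x(q, -1), 5) + 4) = 13*((-13 + 5*(5 + 0²)² + (5 + 0²)*5²) + 4) = 13*((-13 + 5*(5 + 0)² + (5 + 0)*25) + 4) = 13*((-13 + 5*5² + 5*25) + 4) = 13*((-13 + 5*25 + 125) + 4) = 13*((-13 + 125 + 125) + 4) = 13*(237 + 4) = 13*241 = 3133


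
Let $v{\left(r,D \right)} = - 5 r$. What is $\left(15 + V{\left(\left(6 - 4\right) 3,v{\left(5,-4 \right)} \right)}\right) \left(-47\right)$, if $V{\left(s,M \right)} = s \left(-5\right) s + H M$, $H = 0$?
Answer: $7755$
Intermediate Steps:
$V{\left(s,M \right)} = - 5 s^{2}$ ($V{\left(s,M \right)} = s \left(-5\right) s + 0 M = - 5 s s + 0 = - 5 s^{2} + 0 = - 5 s^{2}$)
$\left(15 + V{\left(\left(6 - 4\right) 3,v{\left(5,-4 \right)} \right)}\right) \left(-47\right) = \left(15 - 5 \left(\left(6 - 4\right) 3\right)^{2}\right) \left(-47\right) = \left(15 - 5 \left(2 \cdot 3\right)^{2}\right) \left(-47\right) = \left(15 - 5 \cdot 6^{2}\right) \left(-47\right) = \left(15 - 180\right) \left(-47\right) = \left(-165\right) \left(-47\right) = 7755$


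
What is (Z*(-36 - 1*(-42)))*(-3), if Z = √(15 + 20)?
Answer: -18*√35 ≈ -106.49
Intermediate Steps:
Z = √35 ≈ 5.9161
(Z*(-36 - 1*(-42)))*(-3) = (√35*(-36 - 1*(-42)))*(-3) = (√35*(-36 + 42))*(-3) = (√35*6)*(-3) = (6*√35)*(-3) = -18*√35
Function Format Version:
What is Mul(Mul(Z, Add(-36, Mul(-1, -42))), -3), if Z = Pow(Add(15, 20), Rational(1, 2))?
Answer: Mul(-18, Pow(35, Rational(1, 2))) ≈ -106.49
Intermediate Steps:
Z = Pow(35, Rational(1, 2)) ≈ 5.9161
Mul(Mul(Z, Add(-36, Mul(-1, -42))), -3) = Mul(Mul(Pow(35, Rational(1, 2)), Add(-36, Mul(-1, -42))), -3) = Mul(Mul(Pow(35, Rational(1, 2)), Add(-36, 42)), -3) = Mul(Mul(Pow(35, Rational(1, 2)), 6), -3) = Mul(Mul(6, Pow(35, Rational(1, 2))), -3) = Mul(-18, Pow(35, Rational(1, 2)))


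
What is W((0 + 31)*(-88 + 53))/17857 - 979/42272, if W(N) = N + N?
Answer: -15601749/107835872 ≈ -0.14468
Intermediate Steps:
W(N) = 2*N
W((0 + 31)*(-88 + 53))/17857 - 979/42272 = (2*((0 + 31)*(-88 + 53)))/17857 - 979/42272 = (2*(31*(-35)))*(1/17857) - 979*1/42272 = (2*(-1085))*(1/17857) - 979/42272 = -2170*1/17857 - 979/42272 = -310/2551 - 979/42272 = -15601749/107835872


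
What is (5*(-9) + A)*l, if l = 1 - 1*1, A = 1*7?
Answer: 0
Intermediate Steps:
A = 7
l = 0 (l = 1 - 1 = 0)
(5*(-9) + A)*l = (5*(-9) + 7)*0 = (-45 + 7)*0 = -38*0 = 0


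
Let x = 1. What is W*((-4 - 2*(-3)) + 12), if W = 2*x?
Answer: 28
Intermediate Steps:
W = 2 (W = 2*1 = 2)
W*((-4 - 2*(-3)) + 12) = 2*((-4 - 2*(-3)) + 12) = 2*((-4 + 6) + 12) = 2*(2 + 12) = 2*14 = 28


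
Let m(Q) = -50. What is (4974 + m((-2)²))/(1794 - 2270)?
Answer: -1231/119 ≈ -10.345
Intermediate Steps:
(4974 + m((-2)²))/(1794 - 2270) = (4974 - 50)/(1794 - 2270) = 4924/(-476) = 4924*(-1/476) = -1231/119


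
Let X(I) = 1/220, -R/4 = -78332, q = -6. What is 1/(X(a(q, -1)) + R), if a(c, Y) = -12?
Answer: 220/68932161 ≈ 3.1915e-6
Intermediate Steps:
R = 313328 (R = -4*(-78332) = 313328)
X(I) = 1/220
1/(X(a(q, -1)) + R) = 1/(1/220 + 313328) = 1/(68932161/220) = 220/68932161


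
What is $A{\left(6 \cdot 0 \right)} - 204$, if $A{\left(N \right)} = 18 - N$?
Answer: $-186$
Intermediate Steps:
$A{\left(6 \cdot 0 \right)} - 204 = \left(18 - 6 \cdot 0\right) - 204 = \left(18 - 0\right) - 204 = \left(18 + 0\right) - 204 = 18 - 204 = -186$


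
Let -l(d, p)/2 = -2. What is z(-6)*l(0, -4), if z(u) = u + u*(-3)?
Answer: 48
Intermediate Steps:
l(d, p) = 4 (l(d, p) = -2*(-2) = 4)
z(u) = -2*u (z(u) = u - 3*u = -2*u)
z(-6)*l(0, -4) = -2*(-6)*4 = 12*4 = 48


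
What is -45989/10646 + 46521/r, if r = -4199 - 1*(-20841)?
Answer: -67521593/44292683 ≈ -1.5244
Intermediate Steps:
r = 16642 (r = -4199 + 20841 = 16642)
-45989/10646 + 46521/r = -45989/10646 + 46521/16642 = -67521593/44292683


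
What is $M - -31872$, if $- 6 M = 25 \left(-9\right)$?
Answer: $\frac{63819}{2} \approx 31910.0$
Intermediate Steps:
$M = \frac{75}{2}$ ($M = - \frac{25 \left(-9\right)}{6} = \left(- \frac{1}{6}\right) \left(-225\right) = \frac{75}{2} \approx 37.5$)
$M - -31872 = \frac{75}{2} - -31872 = \frac{75}{2} + 31872 = \frac{63819}{2}$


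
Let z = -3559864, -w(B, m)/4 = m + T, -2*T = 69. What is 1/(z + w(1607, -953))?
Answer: -1/3555914 ≈ -2.8122e-7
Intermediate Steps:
T = -69/2 (T = -1/2*69 = -69/2 ≈ -34.500)
w(B, m) = 138 - 4*m (w(B, m) = -4*(m - 69/2) = -4*(-69/2 + m) = 138 - 4*m)
1/(z + w(1607, -953)) = 1/(-3559864 + (138 - 4*(-953))) = 1/(-3559864 + (138 + 3812)) = 1/(-3559864 + 3950) = 1/(-3555914) = -1/3555914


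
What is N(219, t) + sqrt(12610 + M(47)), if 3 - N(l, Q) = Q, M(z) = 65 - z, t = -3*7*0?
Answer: 3 + 2*sqrt(3157) ≈ 115.37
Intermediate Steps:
t = 0 (t = -21*0 = 0)
N(l, Q) = 3 - Q
N(219, t) + sqrt(12610 + M(47)) = (3 - 1*0) + sqrt(12610 + (65 - 1*47)) = (3 + 0) + sqrt(12610 + (65 - 47)) = 3 + sqrt(12610 + 18) = 3 + sqrt(12628) = 3 + 2*sqrt(3157)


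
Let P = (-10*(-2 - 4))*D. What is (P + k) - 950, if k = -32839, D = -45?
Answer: -36489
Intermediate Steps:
P = -2700 (P = -10*(-2 - 4)*(-45) = -10*(-6)*(-45) = 60*(-45) = -2700)
(P + k) - 950 = (-2700 - 32839) - 950 = -35539 - 950 = -36489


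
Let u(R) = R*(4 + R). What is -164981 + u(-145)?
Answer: -144536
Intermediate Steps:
-164981 + u(-145) = -164981 - 145*(4 - 145) = -164981 - 145*(-141) = -164981 + 20445 = -144536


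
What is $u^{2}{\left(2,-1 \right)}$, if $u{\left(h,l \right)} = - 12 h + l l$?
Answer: $529$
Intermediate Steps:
$u{\left(h,l \right)} = l^{2} - 12 h$ ($u{\left(h,l \right)} = - 12 h + l^{2} = l^{2} - 12 h$)
$u^{2}{\left(2,-1 \right)} = \left(\left(-1\right)^{2} - 24\right)^{2} = \left(1 - 24\right)^{2} = \left(-23\right)^{2} = 529$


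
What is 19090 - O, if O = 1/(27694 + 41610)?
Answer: 1323013359/69304 ≈ 19090.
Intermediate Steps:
O = 1/69304 ≈ 1.4429e-5
19090 - O = 19090 - 1*1/69304 = 19090 - 1/69304 = 1323013359/69304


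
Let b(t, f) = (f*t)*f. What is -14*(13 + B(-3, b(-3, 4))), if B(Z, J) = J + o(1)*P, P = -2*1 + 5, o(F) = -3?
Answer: 616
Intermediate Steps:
b(t, f) = t*f**2
P = 3 (P = -2 + 5 = 3)
B(Z, J) = -9 + J (B(Z, J) = J - 3*3 = J - 9 = -9 + J)
-14*(13 + B(-3, b(-3, 4))) = -14*(13 + (-9 - 3*4**2)) = -14*(13 + (-9 - 3*16)) = -14*(13 + (-9 - 48)) = -14*(13 - 57) = -14*(-44) = 616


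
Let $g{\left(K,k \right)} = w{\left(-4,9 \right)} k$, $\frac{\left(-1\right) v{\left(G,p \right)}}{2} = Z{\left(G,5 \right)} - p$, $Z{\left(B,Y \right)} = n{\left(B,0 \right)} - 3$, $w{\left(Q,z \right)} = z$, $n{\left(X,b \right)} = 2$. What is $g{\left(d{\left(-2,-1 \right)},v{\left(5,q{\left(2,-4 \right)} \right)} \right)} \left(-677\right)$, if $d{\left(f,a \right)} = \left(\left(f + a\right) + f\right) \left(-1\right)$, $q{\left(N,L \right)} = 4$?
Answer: $-60930$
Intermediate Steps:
$d{\left(f,a \right)} = - a - 2 f$ ($d{\left(f,a \right)} = \left(\left(a + f\right) + f\right) \left(-1\right) = \left(a + 2 f\right) \left(-1\right) = - a - 2 f$)
$Z{\left(B,Y \right)} = -1$ ($Z{\left(B,Y \right)} = 2 - 3 = -1$)
$v{\left(G,p \right)} = 2 + 2 p$ ($v{\left(G,p \right)} = - 2 \left(-1 - p\right) = 2 + 2 p$)
$g{\left(K,k \right)} = 9 k$
$g{\left(d{\left(-2,-1 \right)},v{\left(5,q{\left(2,-4 \right)} \right)} \right)} \left(-677\right) = 9 \left(2 + 2 \cdot 4\right) \left(-677\right) = 9 \left(2 + 8\right) \left(-677\right) = 9 \cdot 10 \left(-677\right) = 90 \left(-677\right) = -60930$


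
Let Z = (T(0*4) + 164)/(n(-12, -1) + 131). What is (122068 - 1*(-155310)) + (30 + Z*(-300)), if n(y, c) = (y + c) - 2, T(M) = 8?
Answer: 8031932/29 ≈ 2.7696e+5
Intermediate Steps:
n(y, c) = -2 + c + y (n(y, c) = (c + y) - 2 = -2 + c + y)
Z = 43/29 (Z = (8 + 164)/((-2 - 1 - 12) + 131) = 172/(-15 + 131) = 172/116 = 172*(1/116) = 43/29 ≈ 1.4828)
(122068 - 1*(-155310)) + (30 + Z*(-300)) = (122068 - 1*(-155310)) + (30 + (43/29)*(-300)) = (122068 + 155310) + (30 - 12900/29) = 277378 - 12030/29 = 8031932/29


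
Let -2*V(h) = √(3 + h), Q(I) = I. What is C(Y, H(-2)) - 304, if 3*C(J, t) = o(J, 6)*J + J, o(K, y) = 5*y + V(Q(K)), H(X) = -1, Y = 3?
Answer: -273 - √6/2 ≈ -274.22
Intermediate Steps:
V(h) = -√(3 + h)/2
o(K, y) = 5*y - √(3 + K)/2
C(J, t) = J/3 + J*(30 - √(3 + J)/2)/3 (C(J, t) = ((5*6 - √(3 + J)/2)*J + J)/3 = ((30 - √(3 + J)/2)*J + J)/3 = (J*(30 - √(3 + J)/2) + J)/3 = (J + J*(30 - √(3 + J)/2))/3 = J/3 + J*(30 - √(3 + J)/2)/3)
C(Y, H(-2)) - 304 = (⅙)*3*(62 - √(3 + 3)) - 304 = (⅙)*3*(62 - √6) - 304 = (31 - √6/2) - 304 = -273 - √6/2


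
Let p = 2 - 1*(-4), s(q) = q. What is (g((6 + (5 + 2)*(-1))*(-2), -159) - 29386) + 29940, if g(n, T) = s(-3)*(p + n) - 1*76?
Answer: 454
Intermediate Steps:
p = 6 (p = 2 + 4 = 6)
g(n, T) = -94 - 3*n (g(n, T) = -3*(6 + n) - 1*76 = (-18 - 3*n) - 76 = -94 - 3*n)
(g((6 + (5 + 2)*(-1))*(-2), -159) - 29386) + 29940 = ((-94 - 3*(6 + (5 + 2)*(-1))*(-2)) - 29386) + 29940 = ((-94 - 3*(6 + 7*(-1))*(-2)) - 29386) + 29940 = ((-94 - 3*(6 - 7)*(-2)) - 29386) + 29940 = ((-94 - (-3)*(-2)) - 29386) + 29940 = ((-94 - 3*2) - 29386) + 29940 = ((-94 - 6) - 29386) + 29940 = (-100 - 29386) + 29940 = -29486 + 29940 = 454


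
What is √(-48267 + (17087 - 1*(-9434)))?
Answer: I*√21746 ≈ 147.47*I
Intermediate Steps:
√(-48267 + (17087 - 1*(-9434))) = √(-48267 + (17087 + 9434)) = √(-48267 + 26521) = √(-21746) = I*√21746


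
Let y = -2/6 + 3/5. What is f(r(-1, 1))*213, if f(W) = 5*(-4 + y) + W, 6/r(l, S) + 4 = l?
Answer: -21158/5 ≈ -4231.6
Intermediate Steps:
y = 4/15 (y = -2*⅙ + 3*(⅕) = -⅓ + ⅗ = 4/15 ≈ 0.26667)
r(l, S) = 6/(-4 + l)
f(W) = -56/3 + W (f(W) = 5*(-4 + 4/15) + W = 5*(-56/15) + W = -56/3 + W)
f(r(-1, 1))*213 = (-56/3 + 6/(-4 - 1))*213 = (-56/3 + 6/(-5))*213 = (-56/3 + 6*(-⅕))*213 = (-56/3 - 6/5)*213 = -298/15*213 = -21158/5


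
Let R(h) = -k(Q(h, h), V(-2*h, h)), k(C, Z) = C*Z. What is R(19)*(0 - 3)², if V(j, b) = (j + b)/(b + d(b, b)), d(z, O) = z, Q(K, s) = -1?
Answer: -9/2 ≈ -4.5000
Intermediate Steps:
V(j, b) = (b + j)/(2*b) (V(j, b) = (j + b)/(b + b) = (b + j)/((2*b)) = (b + j)*(1/(2*b)) = (b + j)/(2*b))
R(h) = -½ (R(h) = -(-1)*(h - 2*h)/(2*h) = -(-1)*(-h)/(2*h) = -(-1)*(-1)/2 = -1*½ = -½)
R(19)*(0 - 3)² = -(0 - 3)²/2 = -½*(-3)² = -½*9 = -9/2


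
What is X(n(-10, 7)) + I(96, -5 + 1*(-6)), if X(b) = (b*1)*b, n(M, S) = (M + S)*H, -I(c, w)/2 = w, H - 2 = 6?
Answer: 598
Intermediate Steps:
H = 8 (H = 2 + 6 = 8)
I(c, w) = -2*w
n(M, S) = 8*M + 8*S (n(M, S) = (M + S)*8 = 8*M + 8*S)
X(b) = b**2 (X(b) = b*b = b**2)
X(n(-10, 7)) + I(96, -5 + 1*(-6)) = (8*(-10) + 8*7)**2 - 2*(-5 + 1*(-6)) = (-80 + 56)**2 - 2*(-5 - 6) = (-24)**2 - 2*(-11) = 576 + 22 = 598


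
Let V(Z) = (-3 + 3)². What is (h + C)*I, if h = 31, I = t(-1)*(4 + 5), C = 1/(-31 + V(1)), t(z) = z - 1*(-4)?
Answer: 25920/31 ≈ 836.13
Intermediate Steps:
V(Z) = 0 (V(Z) = 0² = 0)
t(z) = 4 + z (t(z) = z + 4 = 4 + z)
C = -1/31 (C = 1/(-31 + 0) = 1/(-31) = -1/31 ≈ -0.032258)
I = 27 (I = (4 - 1)*(4 + 5) = 3*9 = 27)
(h + C)*I = (31 - 1/31)*27 = (960/31)*27 = 25920/31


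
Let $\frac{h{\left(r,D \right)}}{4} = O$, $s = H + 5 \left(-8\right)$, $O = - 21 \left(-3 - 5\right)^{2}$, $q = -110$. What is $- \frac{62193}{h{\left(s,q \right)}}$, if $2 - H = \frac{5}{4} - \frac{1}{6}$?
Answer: $\frac{20731}{1792} \approx 11.569$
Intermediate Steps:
$H = \frac{11}{12}$ ($H = 2 - \left(\frac{5}{4} - \frac{1}{6}\right) = 2 - \frac{13}{12} = \frac{11}{12} \approx 0.91667$)
$O = -1344$ ($O = - 21 \left(-8\right)^{2} = \left(-21\right) 64 = -1344$)
$s = - \frac{469}{12}$ ($s = \frac{11}{12} + 5 \left(-8\right) = \frac{11}{12} - 40 = - \frac{469}{12} \approx -39.083$)
$h{\left(r,D \right)} = -5376$ ($h{\left(r,D \right)} = 4 \left(-1344\right) = -5376$)
$- \frac{62193}{h{\left(s,q \right)}} = - \frac{62193}{-5376} = \left(-62193\right) \left(- \frac{1}{5376}\right) = \frac{20731}{1792}$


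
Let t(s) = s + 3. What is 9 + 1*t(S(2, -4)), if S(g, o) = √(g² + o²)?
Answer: 12 + 2*√5 ≈ 16.472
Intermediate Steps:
t(s) = 3 + s
9 + 1*t(S(2, -4)) = 9 + 1*(3 + √(2² + (-4)²)) = 9 + 1*(3 + √(4 + 16)) = 9 + 1*(3 + √20) = 9 + 1*(3 + 2*√5) = 9 + (3 + 2*√5) = 12 + 2*√5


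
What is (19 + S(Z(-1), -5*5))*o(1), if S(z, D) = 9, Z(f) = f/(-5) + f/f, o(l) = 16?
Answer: 448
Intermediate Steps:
Z(f) = 1 - f/5 (Z(f) = f*(-⅕) + 1 = -f/5 + 1 = 1 - f/5)
(19 + S(Z(-1), -5*5))*o(1) = (19 + 9)*16 = 28*16 = 448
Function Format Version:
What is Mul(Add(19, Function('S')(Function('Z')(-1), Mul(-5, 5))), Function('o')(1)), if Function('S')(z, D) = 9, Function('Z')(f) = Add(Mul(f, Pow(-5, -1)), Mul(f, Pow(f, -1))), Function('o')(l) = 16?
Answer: 448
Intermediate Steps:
Function('Z')(f) = Add(1, Mul(Rational(-1, 5), f)) (Function('Z')(f) = Add(Mul(f, Rational(-1, 5)), 1) = Add(Mul(Rational(-1, 5), f), 1) = Add(1, Mul(Rational(-1, 5), f)))
Mul(Add(19, Function('S')(Function('Z')(-1), Mul(-5, 5))), Function('o')(1)) = Mul(Add(19, 9), 16) = Mul(28, 16) = 448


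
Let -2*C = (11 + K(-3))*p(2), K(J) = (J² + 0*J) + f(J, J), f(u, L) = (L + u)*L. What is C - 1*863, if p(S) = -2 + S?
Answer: -863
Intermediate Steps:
f(u, L) = L*(L + u)
K(J) = 3*J² (K(J) = (J² + 0*J) + J*(J + J) = (J² + 0) + J*(2*J) = J² + 2*J² = 3*J²)
C = 0 (C = -(11 + 3*(-3)²)*(-2 + 2)/2 = -(11 + 3*9)*0/2 = -(11 + 27)*0/2 = -19*0 = -½*0 = 0)
C - 1*863 = 0 - 1*863 = 0 - 863 = -863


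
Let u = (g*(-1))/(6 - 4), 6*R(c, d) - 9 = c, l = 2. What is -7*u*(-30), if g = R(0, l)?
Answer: -315/2 ≈ -157.50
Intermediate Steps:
R(c, d) = 3/2 + c/6
g = 3/2 (g = 3/2 + (⅙)*0 = 3/2 + 0 = 3/2 ≈ 1.5000)
u = -¾ (u = ((3/2)*(-1))/(6 - 4) = -3/2/2 = -3/2*½ = -¾ ≈ -0.75000)
-7*u*(-30) = -7*(-¾)*(-30) = (21/4)*(-30) = -315/2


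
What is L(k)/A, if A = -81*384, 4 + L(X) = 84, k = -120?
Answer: -5/1944 ≈ -0.0025720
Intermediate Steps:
L(X) = 80 (L(X) = -4 + 84 = 80)
A = -31104
L(k)/A = 80/(-31104) = 80*(-1/31104) = -5/1944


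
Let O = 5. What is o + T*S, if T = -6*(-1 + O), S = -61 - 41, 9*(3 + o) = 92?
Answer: 22097/9 ≈ 2455.2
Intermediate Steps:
o = 65/9 (o = -3 + (1/9)*92 = -3 + 92/9 = 65/9 ≈ 7.2222)
S = -102
T = -24 (T = -6*(-1 + 5) = -6*4 = -24)
o + T*S = 65/9 - 24*(-102) = 65/9 + 2448 = 22097/9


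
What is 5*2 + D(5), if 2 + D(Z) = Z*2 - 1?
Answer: 17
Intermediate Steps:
D(Z) = -3 + 2*Z (D(Z) = -2 + (Z*2 - 1) = -2 + (2*Z - 1) = -2 + (-1 + 2*Z) = -3 + 2*Z)
5*2 + D(5) = 5*2 + (-3 + 2*5) = 10 + (-3 + 10) = 10 + 7 = 17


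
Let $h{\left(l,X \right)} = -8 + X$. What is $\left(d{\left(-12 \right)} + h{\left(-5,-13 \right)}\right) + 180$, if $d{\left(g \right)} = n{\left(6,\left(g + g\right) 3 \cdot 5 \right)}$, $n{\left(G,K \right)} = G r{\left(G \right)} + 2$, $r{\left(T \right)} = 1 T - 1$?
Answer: $191$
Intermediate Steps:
$r{\left(T \right)} = -1 + T$ ($r{\left(T \right)} = T - 1 = -1 + T$)
$n{\left(G,K \right)} = 2 + G \left(-1 + G\right)$ ($n{\left(G,K \right)} = G \left(-1 + G\right) + 2 = 2 + G \left(-1 + G\right)$)
$d{\left(g \right)} = 32$ ($d{\left(g \right)} = 2 + 6 \left(-1 + 6\right) = 2 + 6 \cdot 5 = 2 + 30 = 32$)
$\left(d{\left(-12 \right)} + h{\left(-5,-13 \right)}\right) + 180 = \left(32 - 21\right) + 180 = 11 + 180 = 191$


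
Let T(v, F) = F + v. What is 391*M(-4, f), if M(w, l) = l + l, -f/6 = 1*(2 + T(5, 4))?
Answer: -51612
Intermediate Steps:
f = -66 (f = -6*(2 + (4 + 5)) = -6*(2 + 9) = -6*11 = -66)
M(w, l) = 2*l
391*M(-4, f) = 391*(2*(-66)) = 391*(-132) = -51612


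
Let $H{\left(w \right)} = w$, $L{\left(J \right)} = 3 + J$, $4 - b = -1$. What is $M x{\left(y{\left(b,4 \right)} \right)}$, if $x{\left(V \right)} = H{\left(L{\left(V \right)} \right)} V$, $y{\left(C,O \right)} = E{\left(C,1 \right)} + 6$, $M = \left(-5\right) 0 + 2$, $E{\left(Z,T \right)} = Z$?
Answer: $308$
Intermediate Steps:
$b = 5$ ($b = 4 - -1 = 4 + 1 = 5$)
$M = 2$ ($M = 0 + 2 = 2$)
$y{\left(C,O \right)} = 6 + C$ ($y{\left(C,O \right)} = C + 6 = 6 + C$)
$x{\left(V \right)} = V \left(3 + V\right)$ ($x{\left(V \right)} = \left(3 + V\right) V = V \left(3 + V\right)$)
$M x{\left(y{\left(b,4 \right)} \right)} = 2 \left(6 + 5\right) \left(3 + \left(6 + 5\right)\right) = 2 \cdot 11 \left(3 + 11\right) = 2 \cdot 11 \cdot 14 = 2 \cdot 154 = 308$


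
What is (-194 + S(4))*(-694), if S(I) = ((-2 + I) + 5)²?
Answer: 100630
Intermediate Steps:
S(I) = (3 + I)²
(-194 + S(4))*(-694) = (-194 + (3 + 4)²)*(-694) = (-194 + 7²)*(-694) = (-194 + 49)*(-694) = -145*(-694) = 100630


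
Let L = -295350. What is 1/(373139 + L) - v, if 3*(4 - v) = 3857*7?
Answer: 2099291746/233367 ≈ 8995.7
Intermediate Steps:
v = -26987/3 (v = 4 - 3857*7/3 = 4 - ⅓*26999 = 4 - 26999/3 = -26987/3 ≈ -8995.7)
1/(373139 + L) - v = 1/(373139 - 295350) - 1*(-26987/3) = 1/77789 + 26987/3 = 2099291746/233367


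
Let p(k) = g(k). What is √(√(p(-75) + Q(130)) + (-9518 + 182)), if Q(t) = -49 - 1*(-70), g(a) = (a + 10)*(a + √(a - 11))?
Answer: √(-9336 + √(4896 - 65*I*√86)) ≈ 0.0223 - 96.26*I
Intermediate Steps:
g(a) = (10 + a)*(a + √(-11 + a))
p(k) = k² + 10*k + 10*√(-11 + k) + k*√(-11 + k)
Q(t) = 21 (Q(t) = -49 + 70 = 21)
√(√(p(-75) + Q(130)) + (-9518 + 182)) = √(√(((-75)² + 10*(-75) + 10*√(-11 - 75) - 75*√(-11 - 75)) + 21) + (-9518 + 182)) = √(√((5625 - 750 + 10*√(-86) - 75*I*√86) + 21) - 9336) = √(√((5625 - 750 + 10*(I*√86) - 75*I*√86) + 21) - 9336) = √(√((5625 - 750 + 10*I*√86 - 75*I*√86) + 21) - 9336) = √(√((4875 - 65*I*√86) + 21) - 9336) = √(√(4896 - 65*I*√86) - 9336) = √(-9336 + √(4896 - 65*I*√86))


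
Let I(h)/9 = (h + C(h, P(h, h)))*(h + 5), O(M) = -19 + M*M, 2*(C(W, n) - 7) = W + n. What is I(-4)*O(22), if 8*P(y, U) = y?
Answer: 12555/4 ≈ 3138.8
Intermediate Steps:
P(y, U) = y/8
C(W, n) = 7 + W/2 + n/2 (C(W, n) = 7 + (W + n)/2 = 7 + (W/2 + n/2) = 7 + W/2 + n/2)
O(M) = -19 + M**2
I(h) = 9*(5 + h)*(7 + 25*h/16) (I(h) = 9*((h + (7 + h/2 + (h/8)/2))*(h + 5)) = 9*((h + (7 + h/2 + h/16))*(5 + h)) = 9*((h + (7 + 9*h/16))*(5 + h)) = 9*((7 + 25*h/16)*(5 + h)) = 9*((5 + h)*(7 + 25*h/16)) = 9*(5 + h)*(7 + 25*h/16))
I(-4)*O(22) = (315 + (225/16)*(-4)**2 + (2133/16)*(-4))*(-19 + 22**2) = (315 + (225/16)*16 - 2133/4)*(-19 + 484) = (315 + 225 - 2133/4)*465 = (27/4)*465 = 12555/4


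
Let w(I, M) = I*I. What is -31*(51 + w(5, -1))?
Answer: -2356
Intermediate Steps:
w(I, M) = I**2
-31*(51 + w(5, -1)) = -31*(51 + 5**2) = -31*(51 + 25) = -31*76 = -2356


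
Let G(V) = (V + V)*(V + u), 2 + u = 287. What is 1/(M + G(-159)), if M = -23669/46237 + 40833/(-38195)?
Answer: -1766022215/70763770143496 ≈ -2.4957e-5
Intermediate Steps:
u = 285 (u = -2 + 287 = 285)
G(V) = 2*V*(285 + V) (G(V) = (V + V)*(V + 285) = (2*V)*(285 + V) = 2*V*(285 + V))
M = -2792032876/1766022215 (M = -23669*1/46237 + 40833*(-1/38195) = -23669/46237 - 40833/38195 = -2792032876/1766022215 ≈ -1.5810)
1/(M + G(-159)) = 1/(-2792032876/1766022215 + 2*(-159)*(285 - 159)) = 1/(-2792032876/1766022215 + 2*(-159)*126) = 1/(-2792032876/1766022215 - 40068) = 1/(-70763770143496/1766022215) = -1766022215/70763770143496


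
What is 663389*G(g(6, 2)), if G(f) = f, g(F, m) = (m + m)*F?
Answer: 15921336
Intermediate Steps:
g(F, m) = 2*F*m (g(F, m) = (2*m)*F = 2*F*m)
663389*G(g(6, 2)) = 663389*(2*6*2) = 663389*24 = 15921336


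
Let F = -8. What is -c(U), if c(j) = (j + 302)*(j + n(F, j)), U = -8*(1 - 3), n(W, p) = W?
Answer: -2544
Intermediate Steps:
U = 16 (U = -8*(-2) = 16)
c(j) = (-8 + j)*(302 + j) (c(j) = (j + 302)*(j - 8) = (302 + j)*(-8 + j) = (-8 + j)*(302 + j))
-c(U) = -(-2416 + 16² + 294*16) = -(-2416 + 256 + 4704) = -1*2544 = -2544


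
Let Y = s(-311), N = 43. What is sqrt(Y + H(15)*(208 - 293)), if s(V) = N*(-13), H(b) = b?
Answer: I*sqrt(1834) ≈ 42.825*I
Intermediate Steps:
s(V) = -559 (s(V) = 43*(-13) = -559)
Y = -559
sqrt(Y + H(15)*(208 - 293)) = sqrt(-559 + 15*(208 - 293)) = sqrt(-559 + 15*(-85)) = sqrt(-559 - 1275) = sqrt(-1834) = I*sqrt(1834)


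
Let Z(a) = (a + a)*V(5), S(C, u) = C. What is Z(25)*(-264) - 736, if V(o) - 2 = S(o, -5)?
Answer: -93136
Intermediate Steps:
V(o) = 2 + o
Z(a) = 14*a (Z(a) = (a + a)*(2 + 5) = (2*a)*7 = 14*a)
Z(25)*(-264) - 736 = (14*25)*(-264) - 736 = 350*(-264) - 736 = -92400 - 736 = -93136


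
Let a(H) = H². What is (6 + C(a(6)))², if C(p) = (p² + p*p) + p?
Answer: 6937956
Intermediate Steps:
C(p) = p + 2*p² (C(p) = (p² + p²) + p = 2*p² + p = p + 2*p²)
(6 + C(a(6)))² = (6 + 6²*(1 + 2*6²))² = (6 + 36*(1 + 2*36))² = (6 + 36*(1 + 72))² = (6 + 36*73)² = (6 + 2628)² = 2634² = 6937956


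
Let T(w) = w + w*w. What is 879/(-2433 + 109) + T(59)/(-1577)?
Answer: -115821/44156 ≈ -2.6230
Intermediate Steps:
T(w) = w + w**2
879/(-2433 + 109) + T(59)/(-1577) = 879/(-2433 + 109) + (59*(1 + 59))/(-1577) = 879/(-2324) + (59*60)*(-1/1577) = 879*(-1/2324) + 3540*(-1/1577) = -879/2324 - 3540/1577 = -115821/44156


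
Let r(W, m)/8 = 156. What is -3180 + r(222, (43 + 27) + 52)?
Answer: -1932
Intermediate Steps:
r(W, m) = 1248 (r(W, m) = 8*156 = 1248)
-3180 + r(222, (43 + 27) + 52) = -3180 + 1248 = -1932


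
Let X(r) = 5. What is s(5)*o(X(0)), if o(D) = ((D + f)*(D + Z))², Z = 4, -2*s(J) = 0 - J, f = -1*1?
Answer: 3240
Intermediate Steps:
f = -1
s(J) = J/2 (s(J) = -(0 - J)/2 = -(-1)*J/2 = J/2)
o(D) = (-1 + D)²*(4 + D)² (o(D) = ((D - 1)*(D + 4))² = ((-1 + D)*(4 + D))² = (-1 + D)²*(4 + D)²)
s(5)*o(X(0)) = ((½)*5)*((-1 + 5)²*(4 + 5)²) = 5*(4²*9²)/2 = 5*(16*81)/2 = (5/2)*1296 = 3240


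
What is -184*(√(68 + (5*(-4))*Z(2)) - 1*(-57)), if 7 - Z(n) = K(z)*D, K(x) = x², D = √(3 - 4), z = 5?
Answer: -10488 - 368*√(-18 + 125*I) ≈ -13196.0 - 3125.7*I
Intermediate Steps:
D = I (D = √(-1) = I ≈ 1.0*I)
Z(n) = 7 - 25*I (Z(n) = 7 - 5²*I = 7 - 25*I)
-184*(√(68 + (5*(-4))*Z(2)) - 1*(-57)) = -184*(√(68 + (5*(-4))*(7 - 25*I)) - 1*(-57)) = -184*(√(68 - 20*(7 - 25*I)) + 57) = -184*(√(68 + (-140 + 500*I)) + 57) = -184*(√(-72 + 500*I) + 57) = -184*(57 + √(-72 + 500*I)) = -10488 - 184*√(-72 + 500*I)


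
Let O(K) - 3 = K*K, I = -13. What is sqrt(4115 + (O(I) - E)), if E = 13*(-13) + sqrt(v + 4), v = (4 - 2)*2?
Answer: sqrt(4456 - 2*sqrt(2)) ≈ 66.732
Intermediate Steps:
O(K) = 3 + K**2 (O(K) = 3 + K*K = 3 + K**2)
v = 4 (v = 2*2 = 4)
E = -169 + 2*sqrt(2) (E = 13*(-13) + sqrt(4 + 4) = -169 + sqrt(8) = -169 + 2*sqrt(2) ≈ -166.17)
sqrt(4115 + (O(I) - E)) = sqrt(4115 + ((3 + (-13)**2) - (-169 + 2*sqrt(2)))) = sqrt(4115 + ((3 + 169) + (169 - 2*sqrt(2)))) = sqrt(4115 + (172 + (169 - 2*sqrt(2)))) = sqrt(4115 + (341 - 2*sqrt(2))) = sqrt(4456 - 2*sqrt(2))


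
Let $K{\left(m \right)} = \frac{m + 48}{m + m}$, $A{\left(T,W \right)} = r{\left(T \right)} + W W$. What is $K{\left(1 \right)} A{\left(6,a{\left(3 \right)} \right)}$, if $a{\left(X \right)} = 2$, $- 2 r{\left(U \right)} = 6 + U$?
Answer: $-49$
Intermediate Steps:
$r{\left(U \right)} = -3 - \frac{U}{2}$ ($r{\left(U \right)} = - \frac{6 + U}{2} = -3 - \frac{U}{2}$)
$A{\left(T,W \right)} = -3 + W^{2} - \frac{T}{2}$ ($A{\left(T,W \right)} = \left(-3 - \frac{T}{2}\right) + W W = \left(-3 - \frac{T}{2}\right) + W^{2} = -3 + W^{2} - \frac{T}{2}$)
$K{\left(m \right)} = \frac{48 + m}{2 m}$
$K{\left(1 \right)} A{\left(6,a{\left(3 \right)} \right)} = \frac{48 + 1}{2 \cdot 1} \left(-3 + 2^{2} - 3\right) = \frac{1}{2} \cdot 1 \cdot 49 \left(-3 + 4 - 3\right) = \frac{49}{2} \left(-2\right) = -49$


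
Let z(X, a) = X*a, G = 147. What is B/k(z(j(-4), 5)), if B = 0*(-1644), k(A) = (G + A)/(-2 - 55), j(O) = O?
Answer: 0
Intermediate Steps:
k(A) = -49/19 - A/57 (k(A) = (147 + A)/(-2 - 55) = (147 + A)/(-57) = (147 + A)*(-1/57) = -49/19 - A/57)
B = 0
B/k(z(j(-4), 5)) = 0/(-49/19 - (-4)*5/57) = 0/(-49/19 - 1/57*(-20)) = 0/(-49/19 + 20/57) = 0/(-127/57) = 0*(-57/127) = 0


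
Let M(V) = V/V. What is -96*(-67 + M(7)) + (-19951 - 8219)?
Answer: -21834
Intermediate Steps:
M(V) = 1
-96*(-67 + M(7)) + (-19951 - 8219) = -96*(-67 + 1) + (-19951 - 8219) = -96*(-66) - 28170 = 6336 - 28170 = -21834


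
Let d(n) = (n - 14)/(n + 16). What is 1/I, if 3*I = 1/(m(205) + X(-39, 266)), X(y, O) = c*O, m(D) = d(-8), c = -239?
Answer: -762921/4 ≈ -1.9073e+5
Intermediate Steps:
d(n) = (-14 + n)/(16 + n)
m(D) = -11/4 (m(D) = (-14 - 8)/(16 - 8) = -22/8 = (1/8)*(-22) = -11/4)
X(y, O) = -239*O
I = -4/762921 (I = 1/(3*(-11/4 - 239*266)) = 1/(3*(-11/4 - 63574)) = 1/(3*(-254307/4)) = (1/3)*(-4/254307) = -4/762921 ≈ -5.2430e-6)
1/I = 1/(-4/762921) = -762921/4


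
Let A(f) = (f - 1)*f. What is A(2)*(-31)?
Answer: -62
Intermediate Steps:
A(f) = f*(-1 + f) (A(f) = (-1 + f)*f = f*(-1 + f))
A(2)*(-31) = (2*(-1 + 2))*(-31) = (2*1)*(-31) = 2*(-31) = -62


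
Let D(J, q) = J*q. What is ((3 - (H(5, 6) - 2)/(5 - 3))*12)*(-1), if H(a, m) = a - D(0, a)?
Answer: -18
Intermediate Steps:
H(a, m) = a (H(a, m) = a - 0*a = a - 1*0 = a + 0 = a)
((3 - (H(5, 6) - 2)/(5 - 3))*12)*(-1) = ((3 - (5 - 2)/(5 - 3))*12)*(-1) = ((3 - 3/2)*12)*(-1) = ((3/2)*12)*(-1) = 18*(-1) = -18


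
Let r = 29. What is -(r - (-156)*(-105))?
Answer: 16351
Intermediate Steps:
-(r - (-156)*(-105)) = -(29 - (-156)*(-105)) = -(29 - 156*105) = -(29 - 16380) = -1*(-16351) = 16351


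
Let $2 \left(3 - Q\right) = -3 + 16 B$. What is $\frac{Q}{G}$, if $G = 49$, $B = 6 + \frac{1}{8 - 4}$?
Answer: $- \frac{13}{14} \approx -0.92857$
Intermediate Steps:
$B = \frac{25}{4}$ ($B = 6 + \frac{1}{4} = \frac{25}{4} \approx 6.25$)
$Q = - \frac{91}{2}$ ($Q = 3 - \frac{-3 + 16 \cdot \frac{25}{4}}{2} = 3 - \frac{-3 + 100}{2} = 3 - \frac{97}{2} = - \frac{91}{2} \approx -45.5$)
$\frac{Q}{G} = - \frac{91}{2 \cdot 49} = \left(- \frac{91}{2}\right) \frac{1}{49} = - \frac{13}{14}$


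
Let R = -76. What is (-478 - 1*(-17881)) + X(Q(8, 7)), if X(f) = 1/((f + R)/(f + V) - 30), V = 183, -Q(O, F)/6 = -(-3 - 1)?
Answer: 84752451/4870 ≈ 17403.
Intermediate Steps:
Q(O, F) = -24 (Q(O, F) = -(-6)*(-3 - 1) = -(-6)*(-4) = -6*4 = -24)
X(f) = 1/(-30 + (-76 + f)/(183 + f)) (X(f) = 1/((f - 76)/(f + 183) - 30) = 1/((-76 + f)/(183 + f) - 30) = 1/(-30 + (-76 + f)/(183 + f)))
(-478 - 1*(-17881)) + X(Q(8, 7)) = (-478 - 1*(-17881)) + (-183 - 1*(-24))/(5566 + 29*(-24)) = (-478 + 17881) + (-183 + 24)/(5566 - 696) = 17403 - 159/4870 = 84752451/4870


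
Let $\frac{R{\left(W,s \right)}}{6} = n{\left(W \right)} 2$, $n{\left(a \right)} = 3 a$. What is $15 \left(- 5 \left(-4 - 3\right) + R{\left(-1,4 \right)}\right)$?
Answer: $-15$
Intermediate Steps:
$R{\left(W,s \right)} = 36 W$ ($R{\left(W,s \right)} = 6 \cdot 3 W 2 = 6 \cdot 6 W = 36 W$)
$15 \left(- 5 \left(-4 - 3\right) + R{\left(-1,4 \right)}\right) = 15 \left(- 5 \left(-4 - 3\right) + 36 \left(-1\right)\right) = 15 \left(\left(-5\right) \left(-7\right) - 36\right) = 15 \left(35 - 36\right) = 15 \left(-1\right) = -15$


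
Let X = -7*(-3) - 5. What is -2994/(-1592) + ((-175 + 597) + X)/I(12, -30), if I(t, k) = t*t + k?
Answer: 86551/15124 ≈ 5.7228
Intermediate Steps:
I(t, k) = k + t**2 (I(t, k) = t**2 + k = k + t**2)
X = 16 (X = 21 - 5 = 16)
-2994/(-1592) + ((-175 + 597) + X)/I(12, -30) = -2994/(-1592) + ((-175 + 597) + 16)/(-30 + 12**2) = -2994*(-1/1592) + (422 + 16)/(-30 + 144) = 1497/796 + 438/114 = 1497/796 + 438*(1/114) = 1497/796 + 73/19 = 86551/15124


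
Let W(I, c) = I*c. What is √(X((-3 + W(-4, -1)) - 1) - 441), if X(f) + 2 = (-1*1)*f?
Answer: I*√443 ≈ 21.048*I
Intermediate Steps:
X(f) = -2 - f (X(f) = -2 + (-1*1)*f = -2 - f)
√(X((-3 + W(-4, -1)) - 1) - 441) = √((-2 - ((-3 - 4*(-1)) - 1)) - 441) = √((-2 - ((-3 + 4) - 1)) - 441) = √((-2 - (1 - 1)) - 441) = √((-2 - 1*0) - 441) = √((-2 + 0) - 441) = √(-2 - 441) = √(-443) = I*√443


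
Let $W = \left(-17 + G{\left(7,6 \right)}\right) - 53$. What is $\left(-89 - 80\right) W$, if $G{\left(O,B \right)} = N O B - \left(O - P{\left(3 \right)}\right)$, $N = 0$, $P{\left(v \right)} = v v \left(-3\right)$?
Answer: $17576$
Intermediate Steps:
$P{\left(v \right)} = - 3 v^{2}$ ($P{\left(v \right)} = v^{2} \left(-3\right) = - 3 v^{2}$)
$G{\left(O,B \right)} = -27 - O$ ($G{\left(O,B \right)} = 0 O B - \left(27 + O\right) = 0 B - \left(27 + O\right) = 0 - \left(27 + O\right) = -27 - O$)
$W = -104$ ($W = \left(-17 - 34\right) - 53 = -51 - 53 = -104$)
$\left(-89 - 80\right) W = \left(-89 - 80\right) \left(-104\right) = \left(-169\right) \left(-104\right) = 17576$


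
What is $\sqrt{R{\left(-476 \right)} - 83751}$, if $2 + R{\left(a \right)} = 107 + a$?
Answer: $i \sqrt{84122} \approx 290.04 i$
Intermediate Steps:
$R{\left(a \right)} = 105 + a$ ($R{\left(a \right)} = -2 + \left(107 + a\right) = 105 + a$)
$\sqrt{R{\left(-476 \right)} - 83751} = \sqrt{\left(105 - 476\right) - 83751} = \sqrt{-371 - 83751} = \sqrt{-84122} = i \sqrt{84122}$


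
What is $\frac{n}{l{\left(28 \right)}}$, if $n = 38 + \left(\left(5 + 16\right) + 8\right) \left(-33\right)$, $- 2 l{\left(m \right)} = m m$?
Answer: $\frac{919}{392} \approx 2.3444$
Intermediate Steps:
$l{\left(m \right)} = - \frac{m^{2}}{2}$ ($l{\left(m \right)} = - \frac{m m}{2} = - \frac{m^{2}}{2}$)
$n = -919$ ($n = 38 + \left(21 + 8\right) \left(-33\right) = 38 + 29 \left(-33\right) = 38 - 957 = -919$)
$\frac{n}{l{\left(28 \right)}} = - \frac{919}{\left(- \frac{1}{2}\right) 28^{2}} = - \frac{919}{\left(- \frac{1}{2}\right) 784} = - \frac{919}{-392} = \left(-919\right) \left(- \frac{1}{392}\right) = \frac{919}{392}$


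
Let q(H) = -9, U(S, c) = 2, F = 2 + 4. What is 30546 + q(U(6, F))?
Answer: 30537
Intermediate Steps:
F = 6
30546 + q(U(6, F)) = 30546 - 9 = 30537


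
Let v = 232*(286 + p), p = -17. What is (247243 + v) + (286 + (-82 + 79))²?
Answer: 389740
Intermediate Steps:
v = 62408 (v = 232*(286 - 17) = 232*269 = 62408)
(247243 + v) + (286 + (-82 + 79))² = (247243 + 62408) + (286 + (-82 + 79))² = 309651 + (286 - 3)² = 309651 + 283² = 309651 + 80089 = 389740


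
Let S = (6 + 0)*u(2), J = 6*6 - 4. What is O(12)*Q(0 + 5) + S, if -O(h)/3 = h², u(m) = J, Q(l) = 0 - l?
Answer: 2352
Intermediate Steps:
J = 32 (J = 36 - 4 = 32)
Q(l) = -l
u(m) = 32
O(h) = -3*h²
S = 192 (S = (6 + 0)*32 = 6*32 = 192)
O(12)*Q(0 + 5) + S = (-3*12²)*(-(0 + 5)) + 192 = (-3*144)*(-1*5) + 192 = -432*(-5) + 192 = 2160 + 192 = 2352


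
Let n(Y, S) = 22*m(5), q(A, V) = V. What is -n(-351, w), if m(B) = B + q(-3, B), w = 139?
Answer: -220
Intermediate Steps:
m(B) = 2*B (m(B) = B + B = 2*B)
n(Y, S) = 220 (n(Y, S) = 22*(2*5) = 22*10 = 220)
-n(-351, w) = -1*220 = -220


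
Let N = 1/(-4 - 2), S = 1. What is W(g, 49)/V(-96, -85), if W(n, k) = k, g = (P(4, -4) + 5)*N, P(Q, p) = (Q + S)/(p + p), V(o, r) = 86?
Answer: 49/86 ≈ 0.56977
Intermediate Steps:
P(Q, p) = (1 + Q)/(2*p) (P(Q, p) = (Q + 1)/(p + p) = (1 + Q)/((2*p)) = (1 + Q)*(1/(2*p)) = (1 + Q)/(2*p))
N = -⅙ (N = 1/(-6) = -⅙ ≈ -0.16667)
g = -35/48 (g = ((½)*(1 + 4)/(-4) + 5)*(-⅙) = ((½)*(-¼)*5 + 5)*(-⅙) = (-5/8 + 5)*(-⅙) = (35/8)*(-⅙) = -35/48 ≈ -0.72917)
W(g, 49)/V(-96, -85) = 49/86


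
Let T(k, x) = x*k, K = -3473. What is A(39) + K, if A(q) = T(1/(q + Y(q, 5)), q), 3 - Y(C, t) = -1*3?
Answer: -52082/15 ≈ -3472.1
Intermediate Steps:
Y(C, t) = 6 (Y(C, t) = 3 - (-1)*3 = 3 - 1*(-3) = 3 + 3 = 6)
T(k, x) = k*x
A(q) = q/(6 + q) (A(q) = q/(q + 6) = q/(6 + q))
A(39) + K = 39/(6 + 39) - 3473 = 39/45 - 3473 = 39*(1/45) - 3473 = 13/15 - 3473 = -52082/15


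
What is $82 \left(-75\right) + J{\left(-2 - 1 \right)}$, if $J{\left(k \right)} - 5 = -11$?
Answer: $-6156$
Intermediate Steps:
$J{\left(k \right)} = -6$ ($J{\left(k \right)} = 5 - 11 = -6$)
$82 \left(-75\right) + J{\left(-2 - 1 \right)} = 82 \left(-75\right) - 6 = -6150 - 6 = -6156$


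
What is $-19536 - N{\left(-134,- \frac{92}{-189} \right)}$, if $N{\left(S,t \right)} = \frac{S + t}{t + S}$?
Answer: $-19537$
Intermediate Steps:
$N{\left(S,t \right)} = 1$ ($N{\left(S,t \right)} = \frac{S + t}{S + t} = 1$)
$-19536 - N{\left(-134,- \frac{92}{-189} \right)} = -19536 - 1 = -19537$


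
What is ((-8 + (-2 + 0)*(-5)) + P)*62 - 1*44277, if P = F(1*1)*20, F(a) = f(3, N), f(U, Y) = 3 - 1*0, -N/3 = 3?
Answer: -40433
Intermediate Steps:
N = -9 (N = -3*3 = -9)
f(U, Y) = 3 (f(U, Y) = 3 + 0 = 3)
F(a) = 3
P = 60 (P = 3*20 = 60)
((-8 + (-2 + 0)*(-5)) + P)*62 - 1*44277 = ((-8 + (-2 + 0)*(-5)) + 60)*62 - 1*44277 = ((-8 - 2*(-5)) + 60)*62 - 44277 = ((-8 + 10) + 60)*62 - 44277 = (2 + 60)*62 - 44277 = 62*62 - 44277 = 3844 - 44277 = -40433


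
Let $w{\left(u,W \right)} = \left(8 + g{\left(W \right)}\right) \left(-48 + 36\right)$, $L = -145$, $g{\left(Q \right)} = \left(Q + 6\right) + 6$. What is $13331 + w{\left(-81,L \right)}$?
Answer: $14831$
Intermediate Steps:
$g{\left(Q \right)} = 12 + Q$ ($g{\left(Q \right)} = \left(6 + Q\right) + 6 = 12 + Q$)
$w{\left(u,W \right)} = -240 - 12 W$ ($w{\left(u,W \right)} = \left(8 + \left(12 + W\right)\right) \left(-48 + 36\right) = \left(20 + W\right) \left(-12\right) = -240 - 12 W$)
$13331 + w{\left(-81,L \right)} = 13331 - -1500 = 13331 + \left(-240 + 1740\right) = 13331 + 1500 = 14831$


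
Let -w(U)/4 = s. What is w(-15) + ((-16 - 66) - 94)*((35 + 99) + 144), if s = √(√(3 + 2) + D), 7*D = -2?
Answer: -48928 - 4*√(-14 + 49*√5)/7 ≈ -48934.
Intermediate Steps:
D = -2/7 (D = (⅐)*(-2) = -2/7 ≈ -0.28571)
s = √(-2/7 + √5) (s = √(√(3 + 2) - 2/7) = √(√5 - 2/7) = √(-2/7 + √5) ≈ 1.3966)
w(U) = -4*√(-14 + 49*√5)/7
w(-15) + ((-16 - 66) - 94)*((35 + 99) + 144) = -4*√(-14 + 49*√5)/7 + ((-16 - 66) - 94)*((35 + 99) + 144) = -4*√(-14 + 49*√5)/7 + (-82 - 94)*(134 + 144) = -4*√(-14 + 49*√5)/7 - 176*278 = -4*√(-14 + 49*√5)/7 - 48928 = -48928 - 4*√(-14 + 49*√5)/7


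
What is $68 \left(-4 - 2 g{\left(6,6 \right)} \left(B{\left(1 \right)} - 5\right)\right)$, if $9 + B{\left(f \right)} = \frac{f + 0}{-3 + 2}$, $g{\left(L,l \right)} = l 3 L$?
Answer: $220048$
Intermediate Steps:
$g{\left(L,l \right)} = 3 L l$ ($g{\left(L,l \right)} = 3 l L = 3 L l$)
$B{\left(f \right)} = -9 - f$ ($B{\left(f \right)} = -9 + \frac{f + 0}{-3 + 2} = -9 + \frac{f}{-1} = -9 + f \left(-1\right) = -9 - f$)
$68 \left(-4 - 2 g{\left(6,6 \right)} \left(B{\left(1 \right)} - 5\right)\right) = 68 \left(-4 - 2 \cdot 3 \cdot 6 \cdot 6 \left(\left(-9 - 1\right) - 5\right)\right) = 68 \left(-4 - 2 \cdot 108 \left(\left(-9 - 1\right) - 5\right)\right) = 68 \left(-4 - 2 \cdot 108 \left(-10 - 5\right)\right) = 68 \left(-4 - 2 \cdot 108 \left(-15\right)\right) = 68 \left(-4 - -3240\right) = 68 \left(-4 + 3240\right) = 68 \cdot 3236 = 220048$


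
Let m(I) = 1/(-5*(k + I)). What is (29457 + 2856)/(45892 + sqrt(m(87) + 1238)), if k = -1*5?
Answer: 607992360360/863490514661 - 32313*sqrt(208107390)/863490514661 ≈ 0.70357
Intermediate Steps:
k = -5
m(I) = 1/(25 - 5*I) (m(I) = 1/(-5*(-5 + I)) = 1/(25 - 5*I))
(29457 + 2856)/(45892 + sqrt(m(87) + 1238)) = (29457 + 2856)/(45892 + sqrt(-1/(-25 + 5*87) + 1238)) = 32313/(45892 + sqrt(-1/(-25 + 435) + 1238)) = 32313/(45892 + sqrt(-1/410 + 1238)) = 32313/(45892 + sqrt(507579/410)) = 32313/(45892 + sqrt(208107390)/410)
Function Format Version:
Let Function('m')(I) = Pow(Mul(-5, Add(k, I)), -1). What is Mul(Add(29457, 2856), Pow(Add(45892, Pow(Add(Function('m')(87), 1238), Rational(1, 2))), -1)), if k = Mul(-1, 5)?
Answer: Add(Rational(607992360360, 863490514661), Mul(Rational(-32313, 863490514661), Pow(208107390, Rational(1, 2)))) ≈ 0.70357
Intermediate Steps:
k = -5
Function('m')(I) = Pow(Add(25, Mul(-5, I)), -1) (Function('m')(I) = Pow(Mul(-5, Add(-5, I)), -1) = Pow(Add(25, Mul(-5, I)), -1))
Mul(Add(29457, 2856), Pow(Add(45892, Pow(Add(Function('m')(87), 1238), Rational(1, 2))), -1)) = Mul(Add(29457, 2856), Pow(Add(45892, Pow(Add(Mul(-1, Pow(Add(-25, Mul(5, 87)), -1)), 1238), Rational(1, 2))), -1)) = Mul(32313, Pow(Add(45892, Pow(Add(Mul(-1, Pow(Add(-25, 435), -1)), 1238), Rational(1, 2))), -1)) = Mul(32313, Pow(Add(45892, Pow(Add(Mul(-1, Pow(410, -1)), 1238), Rational(1, 2))), -1)) = Mul(32313, Pow(Add(45892, Pow(Add(Mul(-1, Rational(1, 410)), 1238), Rational(1, 2))), -1)) = Mul(32313, Pow(Add(45892, Pow(Add(Rational(-1, 410), 1238), Rational(1, 2))), -1)) = Mul(32313, Pow(Add(45892, Pow(Rational(507579, 410), Rational(1, 2))), -1)) = Mul(32313, Pow(Add(45892, Mul(Rational(1, 410), Pow(208107390, Rational(1, 2)))), -1))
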